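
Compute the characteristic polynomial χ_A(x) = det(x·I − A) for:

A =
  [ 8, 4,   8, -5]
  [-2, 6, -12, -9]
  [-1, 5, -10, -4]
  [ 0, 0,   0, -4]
x^4 - 32*x^2 + 256

Expanding det(x·I − A) (e.g. by cofactor expansion or by noting that A is similar to its Jordan form J, which has the same characteristic polynomial as A) gives
  χ_A(x) = x^4 - 32*x^2 + 256
which factors as (x - 4)^2*(x + 4)^2. The eigenvalues (with algebraic multiplicities) are λ = -4 with multiplicity 2, λ = 4 with multiplicity 2.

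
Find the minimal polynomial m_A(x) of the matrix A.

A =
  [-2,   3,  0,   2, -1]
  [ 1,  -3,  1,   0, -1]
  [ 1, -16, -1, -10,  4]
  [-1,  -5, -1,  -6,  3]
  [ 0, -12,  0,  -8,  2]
x^3 + 6*x^2 + 12*x + 8

The characteristic polynomial is χ_A(x) = (x + 2)^5, so the eigenvalues are known. The minimal polynomial is
  m_A(x) = Π_λ (x − λ)^{k_λ}
where k_λ is the size of the *largest* Jordan block for λ (equivalently, the smallest k with (A − λI)^k v = 0 for every generalised eigenvector v of λ).

  λ = -2: largest Jordan block has size 3, contributing (x + 2)^3

So m_A(x) = (x + 2)^3 = x^3 + 6*x^2 + 12*x + 8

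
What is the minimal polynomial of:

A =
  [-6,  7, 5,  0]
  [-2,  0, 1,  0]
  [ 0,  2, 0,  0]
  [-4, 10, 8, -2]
x^3 + 6*x^2 + 12*x + 8

The characteristic polynomial is χ_A(x) = (x + 2)^4, so the eigenvalues are known. The minimal polynomial is
  m_A(x) = Π_λ (x − λ)^{k_λ}
where k_λ is the size of the *largest* Jordan block for λ (equivalently, the smallest k with (A − λI)^k v = 0 for every generalised eigenvector v of λ).

  λ = -2: largest Jordan block has size 3, contributing (x + 2)^3

So m_A(x) = (x + 2)^3 = x^3 + 6*x^2 + 12*x + 8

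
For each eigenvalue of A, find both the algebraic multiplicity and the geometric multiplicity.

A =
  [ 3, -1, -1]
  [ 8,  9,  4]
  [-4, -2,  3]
λ = 5: alg = 3, geom = 2

Step 1 — factor the characteristic polynomial to read off the algebraic multiplicities:
  χ_A(x) = (x - 5)^3

Step 2 — compute geometric multiplicities via the rank-nullity identity g(λ) = n − rank(A − λI):
  rank(A − (5)·I) = 1, so dim ker(A − (5)·I) = n − 1 = 2

Summary:
  λ = 5: algebraic multiplicity = 3, geometric multiplicity = 2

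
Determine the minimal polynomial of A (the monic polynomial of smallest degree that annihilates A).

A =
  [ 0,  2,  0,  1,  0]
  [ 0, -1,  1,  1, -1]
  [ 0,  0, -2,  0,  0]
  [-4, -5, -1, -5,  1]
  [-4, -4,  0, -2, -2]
x^3 + 6*x^2 + 12*x + 8

The characteristic polynomial is χ_A(x) = (x + 2)^5, so the eigenvalues are known. The minimal polynomial is
  m_A(x) = Π_λ (x − λ)^{k_λ}
where k_λ is the size of the *largest* Jordan block for λ (equivalently, the smallest k with (A − λI)^k v = 0 for every generalised eigenvector v of λ).

  λ = -2: largest Jordan block has size 3, contributing (x + 2)^3

So m_A(x) = (x + 2)^3 = x^3 + 6*x^2 + 12*x + 8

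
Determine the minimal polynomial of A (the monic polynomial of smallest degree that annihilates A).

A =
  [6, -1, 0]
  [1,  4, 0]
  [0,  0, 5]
x^2 - 10*x + 25

The characteristic polynomial is χ_A(x) = (x - 5)^3, so the eigenvalues are known. The minimal polynomial is
  m_A(x) = Π_λ (x − λ)^{k_λ}
where k_λ is the size of the *largest* Jordan block for λ (equivalently, the smallest k with (A − λI)^k v = 0 for every generalised eigenvector v of λ).

  λ = 5: largest Jordan block has size 2, contributing (x − 5)^2

So m_A(x) = (x - 5)^2 = x^2 - 10*x + 25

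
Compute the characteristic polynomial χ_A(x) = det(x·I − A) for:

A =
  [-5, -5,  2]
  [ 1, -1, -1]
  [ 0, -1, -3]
x^3 + 9*x^2 + 27*x + 27

Expanding det(x·I − A) (e.g. by cofactor expansion or by noting that A is similar to its Jordan form J, which has the same characteristic polynomial as A) gives
  χ_A(x) = x^3 + 9*x^2 + 27*x + 27
which factors as (x + 3)^3. The eigenvalues (with algebraic multiplicities) are λ = -3 with multiplicity 3.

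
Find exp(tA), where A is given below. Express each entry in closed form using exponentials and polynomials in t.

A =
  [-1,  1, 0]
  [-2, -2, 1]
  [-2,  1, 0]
e^{tA} =
  [-t^2*exp(-t) + exp(-t), -t^2*exp(-t)/2 + t*exp(-t), t^2*exp(-t)/2]
  [-2*t*exp(-t), -t*exp(-t) + exp(-t), t*exp(-t)]
  [-2*t^2*exp(-t) - 2*t*exp(-t), -t^2*exp(-t) + t*exp(-t), t^2*exp(-t) + t*exp(-t) + exp(-t)]

Strategy: write A = P · J · P⁻¹ where J is a Jordan canonical form, so e^{tA} = P · e^{tJ} · P⁻¹, and e^{tJ} can be computed block-by-block.

A has Jordan form
J =
  [-1,  1,  0]
  [ 0, -1,  1]
  [ 0,  0, -1]
(up to reordering of blocks).

Per-block formulas:
  For a 3×3 Jordan block J_3(-1): exp(t · J_3(-1)) = e^(-1t)·(I + t·N + (t^2/2)·N^2), where N is the 3×3 nilpotent shift.

After assembling e^{tJ} and conjugating by P, we get:

e^{tA} =
  [-t^2*exp(-t) + exp(-t), -t^2*exp(-t)/2 + t*exp(-t), t^2*exp(-t)/2]
  [-2*t*exp(-t), -t*exp(-t) + exp(-t), t*exp(-t)]
  [-2*t^2*exp(-t) - 2*t*exp(-t), -t^2*exp(-t) + t*exp(-t), t^2*exp(-t) + t*exp(-t) + exp(-t)]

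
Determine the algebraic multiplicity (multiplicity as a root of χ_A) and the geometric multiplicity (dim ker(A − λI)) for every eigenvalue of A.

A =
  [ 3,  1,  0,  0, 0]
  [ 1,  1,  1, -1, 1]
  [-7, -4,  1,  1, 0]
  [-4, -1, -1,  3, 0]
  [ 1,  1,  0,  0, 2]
λ = 2: alg = 5, geom = 2

Step 1 — factor the characteristic polynomial to read off the algebraic multiplicities:
  χ_A(x) = (x - 2)^5

Step 2 — compute geometric multiplicities via the rank-nullity identity g(λ) = n − rank(A − λI):
  rank(A − (2)·I) = 3, so dim ker(A − (2)·I) = n − 3 = 2

Summary:
  λ = 2: algebraic multiplicity = 5, geometric multiplicity = 2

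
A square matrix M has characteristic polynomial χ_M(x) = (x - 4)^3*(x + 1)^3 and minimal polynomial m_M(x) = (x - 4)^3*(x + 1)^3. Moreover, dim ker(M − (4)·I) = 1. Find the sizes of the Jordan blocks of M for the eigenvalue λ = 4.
Block sizes for λ = 4: [3]

Step 1 — from the characteristic polynomial, algebraic multiplicity of λ = 4 is 3. From dim ker(M − (4)·I) = 1, there are exactly 1 Jordan blocks for λ = 4.
Step 2 — from the minimal polynomial, the factor (x − 4)^3 tells us the largest block for λ = 4 has size 3.
Step 3 — with total size 3, 1 blocks, and largest block 3, the block sizes (in nonincreasing order) are [3].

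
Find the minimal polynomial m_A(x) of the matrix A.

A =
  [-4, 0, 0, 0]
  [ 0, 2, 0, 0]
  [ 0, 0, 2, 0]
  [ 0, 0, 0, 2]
x^2 + 2*x - 8

The characteristic polynomial is χ_A(x) = (x - 2)^3*(x + 4), so the eigenvalues are known. The minimal polynomial is
  m_A(x) = Π_λ (x − λ)^{k_λ}
where k_λ is the size of the *largest* Jordan block for λ (equivalently, the smallest k with (A − λI)^k v = 0 for every generalised eigenvector v of λ).

  λ = -4: largest Jordan block has size 1, contributing (x + 4)
  λ = 2: largest Jordan block has size 1, contributing (x − 2)

So m_A(x) = (x - 2)*(x + 4) = x^2 + 2*x - 8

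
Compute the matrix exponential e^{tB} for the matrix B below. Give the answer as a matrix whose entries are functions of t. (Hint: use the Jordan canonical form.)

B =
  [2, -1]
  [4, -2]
e^{tB} =
  [2*t + 1, -t]
  [4*t, 1 - 2*t]

Strategy: write B = P · J · P⁻¹ where J is a Jordan canonical form, so e^{tB} = P · e^{tJ} · P⁻¹, and e^{tJ} can be computed block-by-block.

B has Jordan form
J =
  [0, 1]
  [0, 0]
(up to reordering of blocks).

Per-block formulas:
  For a 2×2 Jordan block J_2(0): exp(t · J_2(0)) = e^(0t)·(I + t·N), where N is the 2×2 nilpotent shift.

After assembling e^{tJ} and conjugating by P, we get:

e^{tB} =
  [2*t + 1, -t]
  [4*t, 1 - 2*t]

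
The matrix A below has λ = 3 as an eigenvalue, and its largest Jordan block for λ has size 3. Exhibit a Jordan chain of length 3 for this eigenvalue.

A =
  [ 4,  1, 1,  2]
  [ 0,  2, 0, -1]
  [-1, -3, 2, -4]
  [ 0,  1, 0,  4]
A Jordan chain for λ = 3 of length 3:
v_1 = (-1, 0, 1, 0)ᵀ
v_2 = (1, -1, -3, 1)ᵀ
v_3 = (0, 1, 0, 0)ᵀ

Let N = A − (3)·I. We want v_3 with N^3 v_3 = 0 but N^2 v_3 ≠ 0; then v_{j-1} := N · v_j for j = 3, …, 2.

Pick v_3 = (0, 1, 0, 0)ᵀ.
Then v_2 = N · v_3 = (1, -1, -3, 1)ᵀ.
Then v_1 = N · v_2 = (-1, 0, 1, 0)ᵀ.

Sanity check: (A − (3)·I) v_1 = (0, 0, 0, 0)ᵀ = 0. ✓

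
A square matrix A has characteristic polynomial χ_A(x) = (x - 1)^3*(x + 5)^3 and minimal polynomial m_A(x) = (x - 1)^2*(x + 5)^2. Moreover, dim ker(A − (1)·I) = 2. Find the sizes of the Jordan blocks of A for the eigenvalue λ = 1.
Block sizes for λ = 1: [2, 1]

Step 1 — from the characteristic polynomial, algebraic multiplicity of λ = 1 is 3. From dim ker(A − (1)·I) = 2, there are exactly 2 Jordan blocks for λ = 1.
Step 2 — from the minimal polynomial, the factor (x − 1)^2 tells us the largest block for λ = 1 has size 2.
Step 3 — with total size 3, 2 blocks, and largest block 2, the block sizes (in nonincreasing order) are [2, 1].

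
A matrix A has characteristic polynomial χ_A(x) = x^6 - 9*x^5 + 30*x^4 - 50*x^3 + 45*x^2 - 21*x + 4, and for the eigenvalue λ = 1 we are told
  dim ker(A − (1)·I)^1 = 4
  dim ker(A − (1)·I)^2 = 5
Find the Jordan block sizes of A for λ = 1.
Block sizes for λ = 1: [2, 1, 1, 1]

From the dimensions of kernels of powers, the number of Jordan blocks of size at least j is d_j − d_{j−1} where d_j = dim ker(N^j) (with d_0 = 0). Computing the differences gives [4, 1].
The number of blocks of size exactly k is (#blocks of size ≥ k) − (#blocks of size ≥ k + 1), so the partition is: 3 block(s) of size 1, 1 block(s) of size 2.
In nonincreasing order the block sizes are [2, 1, 1, 1].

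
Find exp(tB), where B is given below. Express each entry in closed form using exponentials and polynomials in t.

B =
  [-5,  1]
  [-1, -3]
e^{tB} =
  [-t*exp(-4*t) + exp(-4*t), t*exp(-4*t)]
  [-t*exp(-4*t), t*exp(-4*t) + exp(-4*t)]

Strategy: write B = P · J · P⁻¹ where J is a Jordan canonical form, so e^{tB} = P · e^{tJ} · P⁻¹, and e^{tJ} can be computed block-by-block.

B has Jordan form
J =
  [-4,  1]
  [ 0, -4]
(up to reordering of blocks).

Per-block formulas:
  For a 2×2 Jordan block J_2(-4): exp(t · J_2(-4)) = e^(-4t)·(I + t·N), where N is the 2×2 nilpotent shift.

After assembling e^{tJ} and conjugating by P, we get:

e^{tB} =
  [-t*exp(-4*t) + exp(-4*t), t*exp(-4*t)]
  [-t*exp(-4*t), t*exp(-4*t) + exp(-4*t)]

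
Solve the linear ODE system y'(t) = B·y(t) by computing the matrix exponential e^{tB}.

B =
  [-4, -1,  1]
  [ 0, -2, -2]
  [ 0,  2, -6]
e^{tB} =
  [exp(-4*t), -t*exp(-4*t), t*exp(-4*t)]
  [0, 2*t*exp(-4*t) + exp(-4*t), -2*t*exp(-4*t)]
  [0, 2*t*exp(-4*t), -2*t*exp(-4*t) + exp(-4*t)]

Strategy: write B = P · J · P⁻¹ where J is a Jordan canonical form, so e^{tB} = P · e^{tJ} · P⁻¹, and e^{tJ} can be computed block-by-block.

B has Jordan form
J =
  [-4,  1,  0]
  [ 0, -4,  0]
  [ 0,  0, -4]
(up to reordering of blocks).

Per-block formulas:
  For a 1×1 block at λ = -4: exp(t · [-4]) = [e^(-4t)].
  For a 2×2 Jordan block J_2(-4): exp(t · J_2(-4)) = e^(-4t)·(I + t·N), where N is the 2×2 nilpotent shift.

After assembling e^{tJ} and conjugating by P, we get:

e^{tB} =
  [exp(-4*t), -t*exp(-4*t), t*exp(-4*t)]
  [0, 2*t*exp(-4*t) + exp(-4*t), -2*t*exp(-4*t)]
  [0, 2*t*exp(-4*t), -2*t*exp(-4*t) + exp(-4*t)]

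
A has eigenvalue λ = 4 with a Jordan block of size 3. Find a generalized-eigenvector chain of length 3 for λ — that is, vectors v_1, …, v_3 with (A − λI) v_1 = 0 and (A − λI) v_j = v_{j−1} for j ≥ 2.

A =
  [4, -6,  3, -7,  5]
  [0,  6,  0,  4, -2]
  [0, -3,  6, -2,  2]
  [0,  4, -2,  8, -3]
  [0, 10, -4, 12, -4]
A Jordan chain for λ = 4 of length 3:
v_1 = (1, 0, 0, 0, 0)ᵀ
v_2 = (-6, 2, -3, 4, 10)ᵀ
v_3 = (0, 1, 0, 0, 0)ᵀ

Let N = A − (4)·I. We want v_3 with N^3 v_3 = 0 but N^2 v_3 ≠ 0; then v_{j-1} := N · v_j for j = 3, …, 2.

Pick v_3 = (0, 1, 0, 0, 0)ᵀ.
Then v_2 = N · v_3 = (-6, 2, -3, 4, 10)ᵀ.
Then v_1 = N · v_2 = (1, 0, 0, 0, 0)ᵀ.

Sanity check: (A − (4)·I) v_1 = (0, 0, 0, 0, 0)ᵀ = 0. ✓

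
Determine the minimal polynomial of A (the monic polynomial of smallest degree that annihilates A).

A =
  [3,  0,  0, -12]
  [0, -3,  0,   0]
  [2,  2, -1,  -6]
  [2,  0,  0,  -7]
x^2 + 4*x + 3

The characteristic polynomial is χ_A(x) = (x + 1)^2*(x + 3)^2, so the eigenvalues are known. The minimal polynomial is
  m_A(x) = Π_λ (x − λ)^{k_λ}
where k_λ is the size of the *largest* Jordan block for λ (equivalently, the smallest k with (A − λI)^k v = 0 for every generalised eigenvector v of λ).

  λ = -3: largest Jordan block has size 1, contributing (x + 3)
  λ = -1: largest Jordan block has size 1, contributing (x + 1)

So m_A(x) = (x + 1)*(x + 3) = x^2 + 4*x + 3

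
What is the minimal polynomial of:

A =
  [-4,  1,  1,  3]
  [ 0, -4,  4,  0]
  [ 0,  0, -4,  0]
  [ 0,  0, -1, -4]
x^3 + 12*x^2 + 48*x + 64

The characteristic polynomial is χ_A(x) = (x + 4)^4, so the eigenvalues are known. The minimal polynomial is
  m_A(x) = Π_λ (x − λ)^{k_λ}
where k_λ is the size of the *largest* Jordan block for λ (equivalently, the smallest k with (A − λI)^k v = 0 for every generalised eigenvector v of λ).

  λ = -4: largest Jordan block has size 3, contributing (x + 4)^3

So m_A(x) = (x + 4)^3 = x^3 + 12*x^2 + 48*x + 64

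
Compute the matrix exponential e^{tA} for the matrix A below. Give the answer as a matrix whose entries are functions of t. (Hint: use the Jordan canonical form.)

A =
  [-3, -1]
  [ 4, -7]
e^{tA} =
  [2*t*exp(-5*t) + exp(-5*t), -t*exp(-5*t)]
  [4*t*exp(-5*t), -2*t*exp(-5*t) + exp(-5*t)]

Strategy: write A = P · J · P⁻¹ where J is a Jordan canonical form, so e^{tA} = P · e^{tJ} · P⁻¹, and e^{tJ} can be computed block-by-block.

A has Jordan form
J =
  [-5,  1]
  [ 0, -5]
(up to reordering of blocks).

Per-block formulas:
  For a 2×2 Jordan block J_2(-5): exp(t · J_2(-5)) = e^(-5t)·(I + t·N), where N is the 2×2 nilpotent shift.

After assembling e^{tJ} and conjugating by P, we get:

e^{tA} =
  [2*t*exp(-5*t) + exp(-5*t), -t*exp(-5*t)]
  [4*t*exp(-5*t), -2*t*exp(-5*t) + exp(-5*t)]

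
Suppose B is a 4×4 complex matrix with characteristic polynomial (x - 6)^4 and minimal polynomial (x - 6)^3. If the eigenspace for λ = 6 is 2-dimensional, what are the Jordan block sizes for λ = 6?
Block sizes for λ = 6: [3, 1]

Step 1 — from the characteristic polynomial, algebraic multiplicity of λ = 6 is 4. From dim ker(B − (6)·I) = 2, there are exactly 2 Jordan blocks for λ = 6.
Step 2 — from the minimal polynomial, the factor (x − 6)^3 tells us the largest block for λ = 6 has size 3.
Step 3 — with total size 4, 2 blocks, and largest block 3, the block sizes (in nonincreasing order) are [3, 1].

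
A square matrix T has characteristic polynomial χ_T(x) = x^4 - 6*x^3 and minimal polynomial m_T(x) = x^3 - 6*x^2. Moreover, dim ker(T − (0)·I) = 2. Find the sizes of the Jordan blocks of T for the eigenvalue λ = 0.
Block sizes for λ = 0: [2, 1]

Step 1 — from the characteristic polynomial, algebraic multiplicity of λ = 0 is 3. From dim ker(T − (0)·I) = 2, there are exactly 2 Jordan blocks for λ = 0.
Step 2 — from the minimal polynomial, the factor (x − 0)^2 tells us the largest block for λ = 0 has size 2.
Step 3 — with total size 3, 2 blocks, and largest block 2, the block sizes (in nonincreasing order) are [2, 1].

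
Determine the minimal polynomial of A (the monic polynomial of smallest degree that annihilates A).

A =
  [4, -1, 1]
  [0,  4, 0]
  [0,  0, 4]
x^2 - 8*x + 16

The characteristic polynomial is χ_A(x) = (x - 4)^3, so the eigenvalues are known. The minimal polynomial is
  m_A(x) = Π_λ (x − λ)^{k_λ}
where k_λ is the size of the *largest* Jordan block for λ (equivalently, the smallest k with (A − λI)^k v = 0 for every generalised eigenvector v of λ).

  λ = 4: largest Jordan block has size 2, contributing (x − 4)^2

So m_A(x) = (x - 4)^2 = x^2 - 8*x + 16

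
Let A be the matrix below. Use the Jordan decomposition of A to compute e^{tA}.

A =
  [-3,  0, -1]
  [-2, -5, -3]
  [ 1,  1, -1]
e^{tA} =
  [-t^2*exp(-3*t)/2 + exp(-3*t), -t^2*exp(-3*t)/2, -t^2*exp(-3*t) - t*exp(-3*t)]
  [t^2*exp(-3*t)/2 - 2*t*exp(-3*t), t^2*exp(-3*t)/2 - 2*t*exp(-3*t) + exp(-3*t), t^2*exp(-3*t) - 3*t*exp(-3*t)]
  [t*exp(-3*t), t*exp(-3*t), 2*t*exp(-3*t) + exp(-3*t)]

Strategy: write A = P · J · P⁻¹ where J is a Jordan canonical form, so e^{tA} = P · e^{tJ} · P⁻¹, and e^{tJ} can be computed block-by-block.

A has Jordan form
J =
  [-3,  1,  0]
  [ 0, -3,  1]
  [ 0,  0, -3]
(up to reordering of blocks).

Per-block formulas:
  For a 3×3 Jordan block J_3(-3): exp(t · J_3(-3)) = e^(-3t)·(I + t·N + (t^2/2)·N^2), where N is the 3×3 nilpotent shift.

After assembling e^{tJ} and conjugating by P, we get:

e^{tA} =
  [-t^2*exp(-3*t)/2 + exp(-3*t), -t^2*exp(-3*t)/2, -t^2*exp(-3*t) - t*exp(-3*t)]
  [t^2*exp(-3*t)/2 - 2*t*exp(-3*t), t^2*exp(-3*t)/2 - 2*t*exp(-3*t) + exp(-3*t), t^2*exp(-3*t) - 3*t*exp(-3*t)]
  [t*exp(-3*t), t*exp(-3*t), 2*t*exp(-3*t) + exp(-3*t)]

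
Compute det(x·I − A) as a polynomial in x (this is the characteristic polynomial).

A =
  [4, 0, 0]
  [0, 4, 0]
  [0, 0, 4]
x^3 - 12*x^2 + 48*x - 64

Expanding det(x·I − A) (e.g. by cofactor expansion or by noting that A is similar to its Jordan form J, which has the same characteristic polynomial as A) gives
  χ_A(x) = x^3 - 12*x^2 + 48*x - 64
which factors as (x - 4)^3. The eigenvalues (with algebraic multiplicities) are λ = 4 with multiplicity 3.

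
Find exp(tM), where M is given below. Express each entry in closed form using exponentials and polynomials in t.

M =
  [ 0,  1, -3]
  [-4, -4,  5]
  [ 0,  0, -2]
e^{tM} =
  [2*t*exp(-2*t) + exp(-2*t), t*exp(-2*t), -t^2*exp(-2*t)/2 - 3*t*exp(-2*t)]
  [-4*t*exp(-2*t), -2*t*exp(-2*t) + exp(-2*t), t^2*exp(-2*t) + 5*t*exp(-2*t)]
  [0, 0, exp(-2*t)]

Strategy: write M = P · J · P⁻¹ where J is a Jordan canonical form, so e^{tM} = P · e^{tJ} · P⁻¹, and e^{tJ} can be computed block-by-block.

M has Jordan form
J =
  [-2,  1,  0]
  [ 0, -2,  1]
  [ 0,  0, -2]
(up to reordering of blocks).

Per-block formulas:
  For a 3×3 Jordan block J_3(-2): exp(t · J_3(-2)) = e^(-2t)·(I + t·N + (t^2/2)·N^2), where N is the 3×3 nilpotent shift.

After assembling e^{tJ} and conjugating by P, we get:

e^{tM} =
  [2*t*exp(-2*t) + exp(-2*t), t*exp(-2*t), -t^2*exp(-2*t)/2 - 3*t*exp(-2*t)]
  [-4*t*exp(-2*t), -2*t*exp(-2*t) + exp(-2*t), t^2*exp(-2*t) + 5*t*exp(-2*t)]
  [0, 0, exp(-2*t)]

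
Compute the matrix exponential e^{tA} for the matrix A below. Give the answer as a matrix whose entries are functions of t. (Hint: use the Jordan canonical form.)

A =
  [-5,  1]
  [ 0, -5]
e^{tA} =
  [exp(-5*t), t*exp(-5*t)]
  [0, exp(-5*t)]

Strategy: write A = P · J · P⁻¹ where J is a Jordan canonical form, so e^{tA} = P · e^{tJ} · P⁻¹, and e^{tJ} can be computed block-by-block.

A has Jordan form
J =
  [-5,  1]
  [ 0, -5]
(up to reordering of blocks).

Per-block formulas:
  For a 2×2 Jordan block J_2(-5): exp(t · J_2(-5)) = e^(-5t)·(I + t·N), where N is the 2×2 nilpotent shift.

After assembling e^{tJ} and conjugating by P, we get:

e^{tA} =
  [exp(-5*t), t*exp(-5*t)]
  [0, exp(-5*t)]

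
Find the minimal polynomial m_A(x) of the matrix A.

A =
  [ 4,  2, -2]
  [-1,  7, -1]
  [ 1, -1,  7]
x^2 - 12*x + 36

The characteristic polynomial is χ_A(x) = (x - 6)^3, so the eigenvalues are known. The minimal polynomial is
  m_A(x) = Π_λ (x − λ)^{k_λ}
where k_λ is the size of the *largest* Jordan block for λ (equivalently, the smallest k with (A − λI)^k v = 0 for every generalised eigenvector v of λ).

  λ = 6: largest Jordan block has size 2, contributing (x − 6)^2

So m_A(x) = (x - 6)^2 = x^2 - 12*x + 36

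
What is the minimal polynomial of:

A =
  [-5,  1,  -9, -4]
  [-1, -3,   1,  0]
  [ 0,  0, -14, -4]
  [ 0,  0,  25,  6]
x^2 + 8*x + 16

The characteristic polynomial is χ_A(x) = (x + 4)^4, so the eigenvalues are known. The minimal polynomial is
  m_A(x) = Π_λ (x − λ)^{k_λ}
where k_λ is the size of the *largest* Jordan block for λ (equivalently, the smallest k with (A − λI)^k v = 0 for every generalised eigenvector v of λ).

  λ = -4: largest Jordan block has size 2, contributing (x + 4)^2

So m_A(x) = (x + 4)^2 = x^2 + 8*x + 16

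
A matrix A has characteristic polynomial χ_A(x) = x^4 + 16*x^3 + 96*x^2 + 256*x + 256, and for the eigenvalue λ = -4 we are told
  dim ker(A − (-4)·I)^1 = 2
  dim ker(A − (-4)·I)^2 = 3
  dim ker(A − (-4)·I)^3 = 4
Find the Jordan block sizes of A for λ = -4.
Block sizes for λ = -4: [3, 1]

From the dimensions of kernels of powers, the number of Jordan blocks of size at least j is d_j − d_{j−1} where d_j = dim ker(N^j) (with d_0 = 0). Computing the differences gives [2, 1, 1].
The number of blocks of size exactly k is (#blocks of size ≥ k) − (#blocks of size ≥ k + 1), so the partition is: 1 block(s) of size 1, 1 block(s) of size 3.
In nonincreasing order the block sizes are [3, 1].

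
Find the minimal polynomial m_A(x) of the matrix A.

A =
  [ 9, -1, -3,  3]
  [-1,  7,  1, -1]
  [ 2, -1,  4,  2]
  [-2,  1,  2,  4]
x^3 - 18*x^2 + 108*x - 216

The characteristic polynomial is χ_A(x) = (x - 6)^4, so the eigenvalues are known. The minimal polynomial is
  m_A(x) = Π_λ (x − λ)^{k_λ}
where k_λ is the size of the *largest* Jordan block for λ (equivalently, the smallest k with (A − λI)^k v = 0 for every generalised eigenvector v of λ).

  λ = 6: largest Jordan block has size 3, contributing (x − 6)^3

So m_A(x) = (x - 6)^3 = x^3 - 18*x^2 + 108*x - 216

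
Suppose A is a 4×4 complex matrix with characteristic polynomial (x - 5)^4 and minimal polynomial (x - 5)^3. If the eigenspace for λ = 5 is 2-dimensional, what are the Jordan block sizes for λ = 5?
Block sizes for λ = 5: [3, 1]

Step 1 — from the characteristic polynomial, algebraic multiplicity of λ = 5 is 4. From dim ker(A − (5)·I) = 2, there are exactly 2 Jordan blocks for λ = 5.
Step 2 — from the minimal polynomial, the factor (x − 5)^3 tells us the largest block for λ = 5 has size 3.
Step 3 — with total size 4, 2 blocks, and largest block 3, the block sizes (in nonincreasing order) are [3, 1].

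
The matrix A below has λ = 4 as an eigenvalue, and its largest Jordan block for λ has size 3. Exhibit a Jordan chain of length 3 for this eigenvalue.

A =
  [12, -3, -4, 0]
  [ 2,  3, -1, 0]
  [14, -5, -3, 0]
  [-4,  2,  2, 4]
A Jordan chain for λ = 4 of length 3:
v_1 = (2, 0, 4, 0)ᵀ
v_2 = (8, 2, 14, -4)ᵀ
v_3 = (1, 0, 0, 0)ᵀ

Let N = A − (4)·I. We want v_3 with N^3 v_3 = 0 but N^2 v_3 ≠ 0; then v_{j-1} := N · v_j for j = 3, …, 2.

Pick v_3 = (1, 0, 0, 0)ᵀ.
Then v_2 = N · v_3 = (8, 2, 14, -4)ᵀ.
Then v_1 = N · v_2 = (2, 0, 4, 0)ᵀ.

Sanity check: (A − (4)·I) v_1 = (0, 0, 0, 0)ᵀ = 0. ✓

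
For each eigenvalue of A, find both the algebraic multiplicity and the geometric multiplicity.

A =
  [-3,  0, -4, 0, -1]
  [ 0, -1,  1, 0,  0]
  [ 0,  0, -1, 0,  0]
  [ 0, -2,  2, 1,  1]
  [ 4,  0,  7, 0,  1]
λ = -1: alg = 4, geom = 2; λ = 1: alg = 1, geom = 1

Step 1 — factor the characteristic polynomial to read off the algebraic multiplicities:
  χ_A(x) = (x - 1)*(x + 1)^4

Step 2 — compute geometric multiplicities via the rank-nullity identity g(λ) = n − rank(A − λI):
  rank(A − (-1)·I) = 3, so dim ker(A − (-1)·I) = n − 3 = 2
  rank(A − (1)·I) = 4, so dim ker(A − (1)·I) = n − 4 = 1

Summary:
  λ = -1: algebraic multiplicity = 4, geometric multiplicity = 2
  λ = 1: algebraic multiplicity = 1, geometric multiplicity = 1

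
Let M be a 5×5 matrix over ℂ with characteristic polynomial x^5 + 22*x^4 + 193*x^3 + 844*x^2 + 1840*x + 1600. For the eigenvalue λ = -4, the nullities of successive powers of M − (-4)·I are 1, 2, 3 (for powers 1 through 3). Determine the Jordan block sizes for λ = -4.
Block sizes for λ = -4: [3]

From the dimensions of kernels of powers, the number of Jordan blocks of size at least j is d_j − d_{j−1} where d_j = dim ker(N^j) (with d_0 = 0). Computing the differences gives [1, 1, 1].
The number of blocks of size exactly k is (#blocks of size ≥ k) − (#blocks of size ≥ k + 1), so the partition is: 1 block(s) of size 3.
In nonincreasing order the block sizes are [3].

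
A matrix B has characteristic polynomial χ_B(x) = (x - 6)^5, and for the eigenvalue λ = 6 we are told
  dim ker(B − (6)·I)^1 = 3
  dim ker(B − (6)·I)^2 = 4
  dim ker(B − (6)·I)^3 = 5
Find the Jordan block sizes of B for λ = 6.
Block sizes for λ = 6: [3, 1, 1]

From the dimensions of kernels of powers, the number of Jordan blocks of size at least j is d_j − d_{j−1} where d_j = dim ker(N^j) (with d_0 = 0). Computing the differences gives [3, 1, 1].
The number of blocks of size exactly k is (#blocks of size ≥ k) − (#blocks of size ≥ k + 1), so the partition is: 2 block(s) of size 1, 1 block(s) of size 3.
In nonincreasing order the block sizes are [3, 1, 1].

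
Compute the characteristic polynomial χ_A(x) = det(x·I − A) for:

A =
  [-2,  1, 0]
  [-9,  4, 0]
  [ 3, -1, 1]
x^3 - 3*x^2 + 3*x - 1

Expanding det(x·I − A) (e.g. by cofactor expansion or by noting that A is similar to its Jordan form J, which has the same characteristic polynomial as A) gives
  χ_A(x) = x^3 - 3*x^2 + 3*x - 1
which factors as (x - 1)^3. The eigenvalues (with algebraic multiplicities) are λ = 1 with multiplicity 3.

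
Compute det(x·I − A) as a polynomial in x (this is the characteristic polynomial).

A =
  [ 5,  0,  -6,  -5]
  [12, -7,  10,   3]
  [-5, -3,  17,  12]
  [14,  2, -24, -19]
x^4 + 4*x^3 - 2*x^2 - 12*x + 9

Expanding det(x·I − A) (e.g. by cofactor expansion or by noting that A is similar to its Jordan form J, which has the same characteristic polynomial as A) gives
  χ_A(x) = x^4 + 4*x^3 - 2*x^2 - 12*x + 9
which factors as (x - 1)^2*(x + 3)^2. The eigenvalues (with algebraic multiplicities) are λ = -3 with multiplicity 2, λ = 1 with multiplicity 2.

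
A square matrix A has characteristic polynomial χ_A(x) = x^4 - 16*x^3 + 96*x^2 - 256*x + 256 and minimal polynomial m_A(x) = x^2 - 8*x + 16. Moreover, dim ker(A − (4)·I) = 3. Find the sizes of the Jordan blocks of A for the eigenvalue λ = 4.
Block sizes for λ = 4: [2, 1, 1]

Step 1 — from the characteristic polynomial, algebraic multiplicity of λ = 4 is 4. From dim ker(A − (4)·I) = 3, there are exactly 3 Jordan blocks for λ = 4.
Step 2 — from the minimal polynomial, the factor (x − 4)^2 tells us the largest block for λ = 4 has size 2.
Step 3 — with total size 4, 3 blocks, and largest block 2, the block sizes (in nonincreasing order) are [2, 1, 1].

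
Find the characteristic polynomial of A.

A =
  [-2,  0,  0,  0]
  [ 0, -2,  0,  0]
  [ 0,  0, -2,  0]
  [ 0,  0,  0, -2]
x^4 + 8*x^3 + 24*x^2 + 32*x + 16

Expanding det(x·I − A) (e.g. by cofactor expansion or by noting that A is similar to its Jordan form J, which has the same characteristic polynomial as A) gives
  χ_A(x) = x^4 + 8*x^3 + 24*x^2 + 32*x + 16
which factors as (x + 2)^4. The eigenvalues (with algebraic multiplicities) are λ = -2 with multiplicity 4.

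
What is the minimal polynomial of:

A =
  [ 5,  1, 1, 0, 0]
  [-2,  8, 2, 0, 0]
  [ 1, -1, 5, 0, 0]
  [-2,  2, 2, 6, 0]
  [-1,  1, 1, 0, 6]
x^2 - 12*x + 36

The characteristic polynomial is χ_A(x) = (x - 6)^5, so the eigenvalues are known. The minimal polynomial is
  m_A(x) = Π_λ (x − λ)^{k_λ}
where k_λ is the size of the *largest* Jordan block for λ (equivalently, the smallest k with (A − λI)^k v = 0 for every generalised eigenvector v of λ).

  λ = 6: largest Jordan block has size 2, contributing (x − 6)^2

So m_A(x) = (x - 6)^2 = x^2 - 12*x + 36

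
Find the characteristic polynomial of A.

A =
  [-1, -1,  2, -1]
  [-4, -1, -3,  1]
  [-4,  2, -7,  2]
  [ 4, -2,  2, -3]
x^4 + 12*x^3 + 54*x^2 + 108*x + 81

Expanding det(x·I − A) (e.g. by cofactor expansion or by noting that A is similar to its Jordan form J, which has the same characteristic polynomial as A) gives
  χ_A(x) = x^4 + 12*x^3 + 54*x^2 + 108*x + 81
which factors as (x + 3)^4. The eigenvalues (with algebraic multiplicities) are λ = -3 with multiplicity 4.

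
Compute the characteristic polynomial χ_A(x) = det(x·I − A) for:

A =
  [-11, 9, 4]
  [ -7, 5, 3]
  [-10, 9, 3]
x^3 + 3*x^2 + 3*x + 1

Expanding det(x·I − A) (e.g. by cofactor expansion or by noting that A is similar to its Jordan form J, which has the same characteristic polynomial as A) gives
  χ_A(x) = x^3 + 3*x^2 + 3*x + 1
which factors as (x + 1)^3. The eigenvalues (with algebraic multiplicities) are λ = -1 with multiplicity 3.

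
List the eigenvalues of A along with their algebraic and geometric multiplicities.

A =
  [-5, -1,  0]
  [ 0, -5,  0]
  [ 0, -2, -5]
λ = -5: alg = 3, geom = 2

Step 1 — factor the characteristic polynomial to read off the algebraic multiplicities:
  χ_A(x) = (x + 5)^3

Step 2 — compute geometric multiplicities via the rank-nullity identity g(λ) = n − rank(A − λI):
  rank(A − (-5)·I) = 1, so dim ker(A − (-5)·I) = n − 1 = 2

Summary:
  λ = -5: algebraic multiplicity = 3, geometric multiplicity = 2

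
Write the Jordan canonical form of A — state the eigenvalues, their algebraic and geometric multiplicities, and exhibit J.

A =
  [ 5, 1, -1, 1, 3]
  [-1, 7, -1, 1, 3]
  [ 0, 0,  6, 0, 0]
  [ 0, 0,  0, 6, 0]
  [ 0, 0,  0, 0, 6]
J_2(6) ⊕ J_1(6) ⊕ J_1(6) ⊕ J_1(6)

The characteristic polynomial is
  det(x·I − A) = x^5 - 30*x^4 + 360*x^3 - 2160*x^2 + 6480*x - 7776 = (x - 6)^5

Eigenvalues and multiplicities (the geometric multiplicity of λ is n − rank(A − λI), which equals the number of Jordan blocks for λ):
  λ = 6: algebraic multiplicity = 5, geometric multiplicity = 4

Determining the block sizes for each eigenvalue:
  λ = 6: 4 blocks summing to 5 forces exactly one block of size 2 and the rest size 1 → block sizes [2, 1, 1, 1]

Assembling the blocks gives a Jordan form
J =
  [6, 1, 0, 0, 0]
  [0, 6, 0, 0, 0]
  [0, 0, 6, 0, 0]
  [0, 0, 0, 6, 0]
  [0, 0, 0, 0, 6]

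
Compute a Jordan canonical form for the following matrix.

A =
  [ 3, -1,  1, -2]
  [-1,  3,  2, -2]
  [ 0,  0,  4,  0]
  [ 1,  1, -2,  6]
J_3(4) ⊕ J_1(4)

The characteristic polynomial is
  det(x·I − A) = x^4 - 16*x^3 + 96*x^2 - 256*x + 256 = (x - 4)^4

Eigenvalues and multiplicities (the geometric multiplicity of λ is n − rank(A − λI), which equals the number of Jordan blocks for λ):
  λ = 4: algebraic multiplicity = 4, geometric multiplicity = 2

Determining the block sizes for each eigenvalue:
  λ = 4: with am = 4 and gm = 2, the partition is not yet determined (e.g. several partitions of 4 into 2 parts exist). Let N = A − (4)·I. Computing rank(N^1) = 2, rank(N^2) = 1, rank(N^3) = 0; the number of blocks of size ≥ j is rank(N^{j−1}) − rank(N^j), giving [2, 1, 1]. So we have 1 block(s) of size 3, 1 block(s) of size 1 → block sizes [3, 1]

Assembling the blocks gives a Jordan form
J =
  [4, 1, 0, 0]
  [0, 4, 1, 0]
  [0, 0, 4, 0]
  [0, 0, 0, 4]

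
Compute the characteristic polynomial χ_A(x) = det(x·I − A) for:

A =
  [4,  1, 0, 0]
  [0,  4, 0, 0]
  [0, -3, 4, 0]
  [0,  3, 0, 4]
x^4 - 16*x^3 + 96*x^2 - 256*x + 256

Expanding det(x·I − A) (e.g. by cofactor expansion or by noting that A is similar to its Jordan form J, which has the same characteristic polynomial as A) gives
  χ_A(x) = x^4 - 16*x^3 + 96*x^2 - 256*x + 256
which factors as (x - 4)^4. The eigenvalues (with algebraic multiplicities) are λ = 4 with multiplicity 4.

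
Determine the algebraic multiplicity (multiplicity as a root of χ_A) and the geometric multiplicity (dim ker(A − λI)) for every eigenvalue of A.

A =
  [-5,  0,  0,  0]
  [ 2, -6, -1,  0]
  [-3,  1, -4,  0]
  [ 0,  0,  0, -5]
λ = -5: alg = 4, geom = 2

Step 1 — factor the characteristic polynomial to read off the algebraic multiplicities:
  χ_A(x) = (x + 5)^4

Step 2 — compute geometric multiplicities via the rank-nullity identity g(λ) = n − rank(A − λI):
  rank(A − (-5)·I) = 2, so dim ker(A − (-5)·I) = n − 2 = 2

Summary:
  λ = -5: algebraic multiplicity = 4, geometric multiplicity = 2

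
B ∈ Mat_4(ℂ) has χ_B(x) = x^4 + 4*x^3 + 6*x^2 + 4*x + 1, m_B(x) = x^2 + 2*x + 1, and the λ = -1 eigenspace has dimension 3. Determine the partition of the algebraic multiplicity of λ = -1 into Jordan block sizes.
Block sizes for λ = -1: [2, 1, 1]

Step 1 — from the characteristic polynomial, algebraic multiplicity of λ = -1 is 4. From dim ker(B − (-1)·I) = 3, there are exactly 3 Jordan blocks for λ = -1.
Step 2 — from the minimal polynomial, the factor (x + 1)^2 tells us the largest block for λ = -1 has size 2.
Step 3 — with total size 4, 3 blocks, and largest block 2, the block sizes (in nonincreasing order) are [2, 1, 1].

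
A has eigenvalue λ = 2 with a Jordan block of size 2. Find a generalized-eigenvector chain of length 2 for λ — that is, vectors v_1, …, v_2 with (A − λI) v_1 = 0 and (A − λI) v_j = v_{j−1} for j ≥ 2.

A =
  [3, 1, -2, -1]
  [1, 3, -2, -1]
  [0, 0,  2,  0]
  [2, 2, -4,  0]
A Jordan chain for λ = 2 of length 2:
v_1 = (1, 1, 0, 2)ᵀ
v_2 = (1, 0, 0, 0)ᵀ

Let N = A − (2)·I. We want v_2 with N^2 v_2 = 0 but N^1 v_2 ≠ 0; then v_{j-1} := N · v_j for j = 2, …, 2.

Pick v_2 = (1, 0, 0, 0)ᵀ.
Then v_1 = N · v_2 = (1, 1, 0, 2)ᵀ.

Sanity check: (A − (2)·I) v_1 = (0, 0, 0, 0)ᵀ = 0. ✓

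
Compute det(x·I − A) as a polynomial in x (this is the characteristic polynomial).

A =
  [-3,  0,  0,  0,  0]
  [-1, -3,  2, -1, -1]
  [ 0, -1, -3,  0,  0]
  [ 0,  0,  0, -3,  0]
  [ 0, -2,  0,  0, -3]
x^5 + 15*x^4 + 90*x^3 + 270*x^2 + 405*x + 243

Expanding det(x·I − A) (e.g. by cofactor expansion or by noting that A is similar to its Jordan form J, which has the same characteristic polynomial as A) gives
  χ_A(x) = x^5 + 15*x^4 + 90*x^3 + 270*x^2 + 405*x + 243
which factors as (x + 3)^5. The eigenvalues (with algebraic multiplicities) are λ = -3 with multiplicity 5.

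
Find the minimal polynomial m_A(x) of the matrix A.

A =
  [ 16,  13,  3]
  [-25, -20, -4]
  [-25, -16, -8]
x^3 + 12*x^2 + 48*x + 64

The characteristic polynomial is χ_A(x) = (x + 4)^3, so the eigenvalues are known. The minimal polynomial is
  m_A(x) = Π_λ (x − λ)^{k_λ}
where k_λ is the size of the *largest* Jordan block for λ (equivalently, the smallest k with (A − λI)^k v = 0 for every generalised eigenvector v of λ).

  λ = -4: largest Jordan block has size 3, contributing (x + 4)^3

So m_A(x) = (x + 4)^3 = x^3 + 12*x^2 + 48*x + 64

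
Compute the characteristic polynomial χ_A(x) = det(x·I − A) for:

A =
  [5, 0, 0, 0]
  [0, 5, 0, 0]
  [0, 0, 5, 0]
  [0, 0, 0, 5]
x^4 - 20*x^3 + 150*x^2 - 500*x + 625

Expanding det(x·I − A) (e.g. by cofactor expansion or by noting that A is similar to its Jordan form J, which has the same characteristic polynomial as A) gives
  χ_A(x) = x^4 - 20*x^3 + 150*x^2 - 500*x + 625
which factors as (x - 5)^4. The eigenvalues (with algebraic multiplicities) are λ = 5 with multiplicity 4.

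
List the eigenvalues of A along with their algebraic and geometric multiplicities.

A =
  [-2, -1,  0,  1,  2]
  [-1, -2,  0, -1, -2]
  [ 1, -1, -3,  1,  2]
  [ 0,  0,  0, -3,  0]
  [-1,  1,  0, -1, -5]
λ = -3: alg = 5, geom = 4

Step 1 — factor the characteristic polynomial to read off the algebraic multiplicities:
  χ_A(x) = (x + 3)^5

Step 2 — compute geometric multiplicities via the rank-nullity identity g(λ) = n − rank(A − λI):
  rank(A − (-3)·I) = 1, so dim ker(A − (-3)·I) = n − 1 = 4

Summary:
  λ = -3: algebraic multiplicity = 5, geometric multiplicity = 4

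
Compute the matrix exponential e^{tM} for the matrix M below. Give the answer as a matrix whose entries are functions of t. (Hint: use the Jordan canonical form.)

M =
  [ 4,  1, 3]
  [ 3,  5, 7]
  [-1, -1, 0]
e^{tM} =
  [t^2*exp(3*t)/2 + t*exp(3*t) + exp(3*t), t*exp(3*t), t^2*exp(3*t)/2 + 3*t*exp(3*t)]
  [t^2*exp(3*t) + 3*t*exp(3*t), 2*t*exp(3*t) + exp(3*t), t^2*exp(3*t) + 7*t*exp(3*t)]
  [-t^2*exp(3*t)/2 - t*exp(3*t), -t*exp(3*t), -t^2*exp(3*t)/2 - 3*t*exp(3*t) + exp(3*t)]

Strategy: write M = P · J · P⁻¹ where J is a Jordan canonical form, so e^{tM} = P · e^{tJ} · P⁻¹, and e^{tJ} can be computed block-by-block.

M has Jordan form
J =
  [3, 1, 0]
  [0, 3, 1]
  [0, 0, 3]
(up to reordering of blocks).

Per-block formulas:
  For a 3×3 Jordan block J_3(3): exp(t · J_3(3)) = e^(3t)·(I + t·N + (t^2/2)·N^2), where N is the 3×3 nilpotent shift.

After assembling e^{tJ} and conjugating by P, we get:

e^{tM} =
  [t^2*exp(3*t)/2 + t*exp(3*t) + exp(3*t), t*exp(3*t), t^2*exp(3*t)/2 + 3*t*exp(3*t)]
  [t^2*exp(3*t) + 3*t*exp(3*t), 2*t*exp(3*t) + exp(3*t), t^2*exp(3*t) + 7*t*exp(3*t)]
  [-t^2*exp(3*t)/2 - t*exp(3*t), -t*exp(3*t), -t^2*exp(3*t)/2 - 3*t*exp(3*t) + exp(3*t)]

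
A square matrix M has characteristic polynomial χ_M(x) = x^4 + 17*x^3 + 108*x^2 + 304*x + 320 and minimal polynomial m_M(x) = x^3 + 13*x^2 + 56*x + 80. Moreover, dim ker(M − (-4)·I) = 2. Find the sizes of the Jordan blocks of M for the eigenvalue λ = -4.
Block sizes for λ = -4: [2, 1]

Step 1 — from the characteristic polynomial, algebraic multiplicity of λ = -4 is 3. From dim ker(M − (-4)·I) = 2, there are exactly 2 Jordan blocks for λ = -4.
Step 2 — from the minimal polynomial, the factor (x + 4)^2 tells us the largest block for λ = -4 has size 2.
Step 3 — with total size 3, 2 blocks, and largest block 2, the block sizes (in nonincreasing order) are [2, 1].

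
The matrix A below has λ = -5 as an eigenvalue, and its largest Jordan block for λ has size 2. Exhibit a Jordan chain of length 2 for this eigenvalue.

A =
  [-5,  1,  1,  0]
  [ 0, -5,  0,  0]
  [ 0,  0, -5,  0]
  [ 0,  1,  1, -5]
A Jordan chain for λ = -5 of length 2:
v_1 = (1, 0, 0, 1)ᵀ
v_2 = (0, 1, 0, 0)ᵀ

Let N = A − (-5)·I. We want v_2 with N^2 v_2 = 0 but N^1 v_2 ≠ 0; then v_{j-1} := N · v_j for j = 2, …, 2.

Pick v_2 = (0, 1, 0, 0)ᵀ.
Then v_1 = N · v_2 = (1, 0, 0, 1)ᵀ.

Sanity check: (A − (-5)·I) v_1 = (0, 0, 0, 0)ᵀ = 0. ✓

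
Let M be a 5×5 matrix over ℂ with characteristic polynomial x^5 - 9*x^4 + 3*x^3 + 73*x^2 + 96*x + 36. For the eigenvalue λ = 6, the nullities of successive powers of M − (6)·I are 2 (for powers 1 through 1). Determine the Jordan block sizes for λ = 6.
Block sizes for λ = 6: [1, 1]

From the dimensions of kernels of powers, the number of Jordan blocks of size at least j is d_j − d_{j−1} where d_j = dim ker(N^j) (with d_0 = 0). Computing the differences gives [2].
The number of blocks of size exactly k is (#blocks of size ≥ k) − (#blocks of size ≥ k + 1), so the partition is: 2 block(s) of size 1.
In nonincreasing order the block sizes are [1, 1].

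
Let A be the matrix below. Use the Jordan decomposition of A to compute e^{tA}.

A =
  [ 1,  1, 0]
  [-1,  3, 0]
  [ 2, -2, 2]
e^{tA} =
  [-t*exp(2*t) + exp(2*t), t*exp(2*t), 0]
  [-t*exp(2*t), t*exp(2*t) + exp(2*t), 0]
  [2*t*exp(2*t), -2*t*exp(2*t), exp(2*t)]

Strategy: write A = P · J · P⁻¹ where J is a Jordan canonical form, so e^{tA} = P · e^{tJ} · P⁻¹, and e^{tJ} can be computed block-by-block.

A has Jordan form
J =
  [2, 1, 0]
  [0, 2, 0]
  [0, 0, 2]
(up to reordering of blocks).

Per-block formulas:
  For a 2×2 Jordan block J_2(2): exp(t · J_2(2)) = e^(2t)·(I + t·N), where N is the 2×2 nilpotent shift.
  For a 1×1 block at λ = 2: exp(t · [2]) = [e^(2t)].

After assembling e^{tJ} and conjugating by P, we get:

e^{tA} =
  [-t*exp(2*t) + exp(2*t), t*exp(2*t), 0]
  [-t*exp(2*t), t*exp(2*t) + exp(2*t), 0]
  [2*t*exp(2*t), -2*t*exp(2*t), exp(2*t)]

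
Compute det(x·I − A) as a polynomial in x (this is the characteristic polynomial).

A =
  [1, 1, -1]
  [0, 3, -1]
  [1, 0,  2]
x^3 - 6*x^2 + 12*x - 8

Expanding det(x·I − A) (e.g. by cofactor expansion or by noting that A is similar to its Jordan form J, which has the same characteristic polynomial as A) gives
  χ_A(x) = x^3 - 6*x^2 + 12*x - 8
which factors as (x - 2)^3. The eigenvalues (with algebraic multiplicities) are λ = 2 with multiplicity 3.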